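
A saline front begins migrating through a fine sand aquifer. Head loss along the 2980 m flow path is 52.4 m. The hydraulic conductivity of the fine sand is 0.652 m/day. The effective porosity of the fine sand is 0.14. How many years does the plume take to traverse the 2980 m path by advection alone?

Hydraulic gradient i = Δh / L = 52.4 / 2980 = 0.01758.
Darcy flux q = K · i = 0.6520 × 0.01758 = 0.01146 m/day.
Seepage velocity v = q / n_e = 0.01146 / 0.14 = 0.08189 m/day.
Travel time t = L / v = 2980 / 0.08189 = 36390 days = 99.63 years.

99.6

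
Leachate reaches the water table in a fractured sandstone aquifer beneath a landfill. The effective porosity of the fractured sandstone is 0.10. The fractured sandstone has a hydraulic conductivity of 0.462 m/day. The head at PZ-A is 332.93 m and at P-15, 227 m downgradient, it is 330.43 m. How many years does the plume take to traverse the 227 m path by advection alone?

12.2

Hydraulic gradient i = (332.93 − 330.43) / 227 = 2.5 / 227 = 0.01101.
Darcy flux q = K · i = 0.4620 × 0.01101 = 0.005088 m/day.
Seepage velocity v = q / n_e = 0.005088 / 0.10 = 0.05088 m/day.
Travel time t = L / v = 227 / 0.05088 = 4461 days = 12.21 years.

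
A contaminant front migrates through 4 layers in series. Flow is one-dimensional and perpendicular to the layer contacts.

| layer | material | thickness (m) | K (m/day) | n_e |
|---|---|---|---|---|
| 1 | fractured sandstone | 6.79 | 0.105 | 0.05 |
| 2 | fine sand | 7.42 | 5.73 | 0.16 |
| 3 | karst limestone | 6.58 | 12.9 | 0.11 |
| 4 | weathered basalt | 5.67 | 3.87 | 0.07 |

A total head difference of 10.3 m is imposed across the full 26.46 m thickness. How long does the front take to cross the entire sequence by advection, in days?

With flow normal to the layers, continuity requires the same specific discharge q through every layer.
Σ(b_i/K_i) = 6.79/0.105 + 7.42/5.73 + 6.58/12.9 + 5.67/3.87 = 67.94 d.
q = Δh / Σ(b_i/K_i) = 10.3 / 67.94 = 0.1516 m/day.
In each layer the seepage velocity is v_i = q/n_i, so the layer transit time is t_i = b_i·n_i / q:
  layer 1 (fractured sandstone): t_1 = 6.79 × 0.05 / 0.1516 = 2.239 d
  layer 2 (fine sand): t_2 = 7.42 × 0.16 / 0.1516 = 7.831 d
  layer 3 (karst limestone): t_3 = 6.58 × 0.11 / 0.1516 = 4.774 d
  layer 4 (weathered basalt): t_4 = 5.67 × 0.07 / 0.1516 = 2.618 d
Total t = Σ t_i = 17.46 days.

17.5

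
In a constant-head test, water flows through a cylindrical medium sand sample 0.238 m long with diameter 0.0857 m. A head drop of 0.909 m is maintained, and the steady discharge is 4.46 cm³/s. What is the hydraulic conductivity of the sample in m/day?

Cross-sectional area A = π·(d/2)² = π × (0.0857/2)² = 0.005768 m².
Convert discharge: 4.46 cm³/s = 4.460e-06 m³/s.
Darcy's law rearranged: K = Q·L / (A·Δh) = 4.460e-06 × 0.238 / (0.005768 × 0.909) = 0.0002024 m/s = 17.49 m/day.

17.5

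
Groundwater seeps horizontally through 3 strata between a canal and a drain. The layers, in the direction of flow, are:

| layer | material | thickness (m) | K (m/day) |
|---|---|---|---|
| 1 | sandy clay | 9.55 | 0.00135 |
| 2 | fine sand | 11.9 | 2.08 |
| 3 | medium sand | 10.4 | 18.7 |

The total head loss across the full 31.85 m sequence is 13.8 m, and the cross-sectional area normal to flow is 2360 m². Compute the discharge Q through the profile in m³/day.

Flow is perpendicular to layering, so the layers act in series and the equivalent K is the thickness-weighted harmonic mean.
Total thickness L = 9.55 + 11.9 + 10.4 = 31.85 m.
Σ(b_i/K_i) = 9.55/0.00135 + 11.9/2.08 + 10.4/18.7 = 7080 d.
K_eq = L / Σ(b_i/K_i) = 31.85 / 7080 = 0.004498 m/day.
Q = K_eq · A · (Δh/L) = 0.004498 × 2360 × (13.8/31.85) = 4.600 m³/day.

4.60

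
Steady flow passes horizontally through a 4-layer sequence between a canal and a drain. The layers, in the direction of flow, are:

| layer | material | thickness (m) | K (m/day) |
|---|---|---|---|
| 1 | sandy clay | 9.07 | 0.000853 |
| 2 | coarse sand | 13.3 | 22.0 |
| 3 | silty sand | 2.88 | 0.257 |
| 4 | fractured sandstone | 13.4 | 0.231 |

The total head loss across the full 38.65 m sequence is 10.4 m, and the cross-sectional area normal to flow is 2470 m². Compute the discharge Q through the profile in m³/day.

2.40

Flow is perpendicular to layering, so the layers act in series and the equivalent K is the thickness-weighted harmonic mean.
Total thickness L = 9.07 + 13.3 + 2.88 + 13.4 = 38.65 m.
Σ(b_i/K_i) = 9.07/0.000853 + 13.3/22.0 + 2.88/0.257 + 13.4/0.231 = 10703 d.
K_eq = L / Σ(b_i/K_i) = 38.65 / 10703 = 0.003611 m/day.
Q = K_eq · A · (Δh/L) = 0.003611 × 2470 × (10.4/38.65) = 2.400 m³/day.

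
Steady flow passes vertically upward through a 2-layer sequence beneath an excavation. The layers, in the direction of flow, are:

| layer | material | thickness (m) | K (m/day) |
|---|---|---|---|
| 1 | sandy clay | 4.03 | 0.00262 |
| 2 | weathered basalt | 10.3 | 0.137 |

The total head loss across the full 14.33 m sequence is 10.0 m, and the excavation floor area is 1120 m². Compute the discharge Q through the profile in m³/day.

6.94

Flow is perpendicular to layering, so the layers act in series and the equivalent K is the thickness-weighted harmonic mean.
Total thickness L = 4.03 + 10.3 = 14.33 m.
Σ(b_i/K_i) = 4.03/0.00262 + 10.3/0.137 = 1613 d.
K_eq = L / Σ(b_i/K_i) = 14.33 / 1613 = 0.008882 m/day.
Q = K_eq · A · (Δh/L) = 0.008882 × 1120 × (10.0/14.33) = 6.942 m³/day.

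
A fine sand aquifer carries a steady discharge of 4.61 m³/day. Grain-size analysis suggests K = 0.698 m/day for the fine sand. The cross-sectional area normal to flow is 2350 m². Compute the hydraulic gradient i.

0.00281

From Q = K·A·i, i = Q / (K·A) = 4.61 / (0.6980 × 2350) = 0.002810.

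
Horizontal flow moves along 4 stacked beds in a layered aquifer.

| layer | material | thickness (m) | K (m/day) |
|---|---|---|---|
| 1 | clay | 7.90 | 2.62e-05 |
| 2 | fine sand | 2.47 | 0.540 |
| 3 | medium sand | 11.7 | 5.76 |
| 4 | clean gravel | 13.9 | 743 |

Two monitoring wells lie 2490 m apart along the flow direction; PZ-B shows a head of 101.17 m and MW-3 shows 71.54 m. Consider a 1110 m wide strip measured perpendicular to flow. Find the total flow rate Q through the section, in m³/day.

Flow is parallel to layering, so each bed carries its own Darcy discharge and the transmissivities add.
Σ(K_i·b_i) = 2.62e-05×7.90 + 0.540×2.47 + 5.76×11.7 + 743×13.9 = 10396 m²/day.
Hydraulic gradient i = (101.17 − 71.54) / 2490 = 29.63 / 2490 = 0.01190.
Q = Σ(K_i·b_i) · W · i = 10396 × 1110 × 0.01190 = 1.373e+05 m³/day.

137000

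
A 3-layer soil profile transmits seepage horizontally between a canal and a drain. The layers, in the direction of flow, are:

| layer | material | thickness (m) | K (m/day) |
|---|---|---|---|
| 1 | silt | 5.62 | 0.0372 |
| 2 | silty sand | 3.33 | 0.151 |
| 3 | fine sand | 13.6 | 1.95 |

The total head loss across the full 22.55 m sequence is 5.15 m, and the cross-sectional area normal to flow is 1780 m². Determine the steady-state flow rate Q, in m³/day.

50.9

Flow is perpendicular to layering, so the layers act in series and the equivalent K is the thickness-weighted harmonic mean.
Total thickness L = 5.62 + 3.33 + 13.6 = 22.55 m.
Σ(b_i/K_i) = 5.62/0.0372 + 3.33/0.151 + 13.6/1.95 = 180.1 d.
K_eq = L / Σ(b_i/K_i) = 22.55 / 180.1 = 0.1252 m/day.
Q = K_eq · A · (Δh/L) = 0.1252 × 1780 × (5.15/22.55) = 50.90 m³/day.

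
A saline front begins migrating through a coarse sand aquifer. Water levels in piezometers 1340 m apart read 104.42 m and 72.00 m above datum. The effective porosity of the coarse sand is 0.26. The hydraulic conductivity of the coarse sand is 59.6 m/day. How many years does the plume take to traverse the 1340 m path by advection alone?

0.662

Hydraulic gradient i = (104.42 − 72.00) / 1340 = 32.42 / 1340 = 0.02419.
Darcy flux q = K · i = 59.60 × 0.02419 = 1.442 m/day.
Seepage velocity v = q / n_e = 1.442 / 0.26 = 5.546 m/day.
Travel time t = L / v = 1340 / 5.546 = 241.6 days = 0.6615 years.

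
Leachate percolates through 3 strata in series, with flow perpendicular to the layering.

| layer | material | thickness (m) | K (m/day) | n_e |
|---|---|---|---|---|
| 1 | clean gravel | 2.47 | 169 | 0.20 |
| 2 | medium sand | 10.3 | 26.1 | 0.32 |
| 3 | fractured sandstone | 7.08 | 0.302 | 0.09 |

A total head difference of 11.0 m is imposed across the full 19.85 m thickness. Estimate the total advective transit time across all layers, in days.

With flow normal to the layers, continuity requires the same specific discharge q through every layer.
Σ(b_i/K_i) = 2.47/169 + 10.3/26.1 + 7.08/0.302 = 23.85 d.
q = Δh / Σ(b_i/K_i) = 11.0 / 23.85 = 0.4612 m/day.
In each layer the seepage velocity is v_i = q/n_i, so the layer transit time is t_i = b_i·n_i / q:
  layer 1 (clean gravel): t_1 = 2.47 × 0.20 / 0.4612 = 1.071 d
  layer 2 (medium sand): t_2 = 10.3 × 0.32 / 0.4612 = 7.147 d
  layer 3 (fractured sandstone): t_3 = 7.08 × 0.09 / 0.4612 = 1.382 d
Total t = Σ t_i = 9.600 days.

9.60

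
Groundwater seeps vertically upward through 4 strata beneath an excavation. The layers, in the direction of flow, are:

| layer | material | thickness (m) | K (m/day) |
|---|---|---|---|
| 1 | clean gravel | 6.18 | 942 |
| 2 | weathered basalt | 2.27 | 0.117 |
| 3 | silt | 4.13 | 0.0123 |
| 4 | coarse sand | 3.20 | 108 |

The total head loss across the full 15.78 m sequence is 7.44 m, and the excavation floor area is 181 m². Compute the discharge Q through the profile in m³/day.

Flow is perpendicular to layering, so the layers act in series and the equivalent K is the thickness-weighted harmonic mean.
Total thickness L = 6.18 + 2.27 + 4.13 + 3.20 = 15.78 m.
Σ(b_i/K_i) = 6.18/942 + 2.27/0.117 + 4.13/0.0123 + 3.20/108 = 355.2 d.
K_eq = L / Σ(b_i/K_i) = 15.78 / 355.2 = 0.04442 m/day.
Q = K_eq · A · (Δh/L) = 0.04442 × 181 × (7.44/15.78) = 3.791 m³/day.

3.79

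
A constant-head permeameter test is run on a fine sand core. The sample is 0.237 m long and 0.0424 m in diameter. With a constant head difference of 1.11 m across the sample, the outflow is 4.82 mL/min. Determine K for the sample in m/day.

Cross-sectional area A = π·(d/2)² = π × (0.0424/2)² = 0.001412 m².
Convert discharge: 4.82 mL/min = 8.033e-08 m³/s.
Darcy's law rearranged: K = Q·L / (A·Δh) = 8.033e-08 × 0.237 / (0.001412 × 1.11) = 1.215e-05 m/s = 1.050 m/day.

1.05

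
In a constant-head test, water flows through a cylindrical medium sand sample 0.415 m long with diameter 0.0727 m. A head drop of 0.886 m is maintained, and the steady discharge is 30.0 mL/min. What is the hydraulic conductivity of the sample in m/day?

4.87

Cross-sectional area A = π·(d/2)² = π × (0.0727/2)² = 0.004151 m².
Convert discharge: 30.0 mL/min = 5.000e-07 m³/s.
Darcy's law rearranged: K = Q·L / (A·Δh) = 5.000e-07 × 0.415 / (0.004151 × 0.886) = 5.642e-05 m/s = 4.875 m/day.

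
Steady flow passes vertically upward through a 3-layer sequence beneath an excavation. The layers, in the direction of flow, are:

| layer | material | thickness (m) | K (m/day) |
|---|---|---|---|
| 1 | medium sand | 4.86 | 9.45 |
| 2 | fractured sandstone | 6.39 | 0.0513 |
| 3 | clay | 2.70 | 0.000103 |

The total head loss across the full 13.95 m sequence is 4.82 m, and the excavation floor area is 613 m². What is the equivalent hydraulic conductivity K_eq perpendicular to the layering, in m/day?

Flow is perpendicular to layering, so the layers act in series and the equivalent K is the thickness-weighted harmonic mean.
Total thickness L = 4.86 + 6.39 + 2.70 = 13.95 m.
Σ(b_i/K_i) = 4.86/9.45 + 6.39/0.0513 + 2.70/0.000103 = 26339 d.
K_eq = L / Σ(b_i/K_i) = 13.95 / 26339 = 0.0005296 m/day.

0.000530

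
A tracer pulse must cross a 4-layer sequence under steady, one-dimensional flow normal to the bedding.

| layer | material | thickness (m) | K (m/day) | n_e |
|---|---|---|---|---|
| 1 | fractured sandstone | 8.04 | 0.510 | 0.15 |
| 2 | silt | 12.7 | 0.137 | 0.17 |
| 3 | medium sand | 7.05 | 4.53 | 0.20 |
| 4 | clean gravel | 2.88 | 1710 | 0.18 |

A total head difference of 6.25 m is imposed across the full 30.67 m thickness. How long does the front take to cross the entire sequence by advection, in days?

With flow normal to the layers, continuity requires the same specific discharge q through every layer.
Σ(b_i/K_i) = 8.04/0.510 + 12.7/0.137 + 7.05/4.53 + 2.88/1710 = 110.0 d.
q = Δh / Σ(b_i/K_i) = 6.25 / 110.0 = 0.05681 m/day.
In each layer the seepage velocity is v_i = q/n_i, so the layer transit time is t_i = b_i·n_i / q:
  layer 1 (fractured sandstone): t_1 = 8.04 × 0.15 / 0.05681 = 21.23 d
  layer 2 (silt): t_2 = 12.7 × 0.17 / 0.05681 = 38.01 d
  layer 3 (medium sand): t_3 = 7.05 × 0.20 / 0.05681 = 24.82 d
  layer 4 (clean gravel): t_4 = 2.88 × 0.18 / 0.05681 = 9.126 d
Total t = Σ t_i = 93.18 days.

93.2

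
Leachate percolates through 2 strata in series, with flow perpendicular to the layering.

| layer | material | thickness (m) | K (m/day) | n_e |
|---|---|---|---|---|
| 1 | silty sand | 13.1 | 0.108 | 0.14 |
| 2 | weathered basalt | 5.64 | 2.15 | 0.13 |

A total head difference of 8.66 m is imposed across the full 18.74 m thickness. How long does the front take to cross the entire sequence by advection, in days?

With flow normal to the layers, continuity requires the same specific discharge q through every layer.
Σ(b_i/K_i) = 13.1/0.108 + 5.64/2.15 = 123.9 d.
q = Δh / Σ(b_i/K_i) = 8.66 / 123.9 = 0.06988 m/day.
In each layer the seepage velocity is v_i = q/n_i, so the layer transit time is t_i = b_i·n_i / q:
  layer 1 (silty sand): t_1 = 13.1 × 0.14 / 0.06988 = 26.24 d
  layer 2 (weathered basalt): t_2 = 5.64 × 0.13 / 0.06988 = 10.49 d
Total t = Σ t_i = 36.74 days.

36.7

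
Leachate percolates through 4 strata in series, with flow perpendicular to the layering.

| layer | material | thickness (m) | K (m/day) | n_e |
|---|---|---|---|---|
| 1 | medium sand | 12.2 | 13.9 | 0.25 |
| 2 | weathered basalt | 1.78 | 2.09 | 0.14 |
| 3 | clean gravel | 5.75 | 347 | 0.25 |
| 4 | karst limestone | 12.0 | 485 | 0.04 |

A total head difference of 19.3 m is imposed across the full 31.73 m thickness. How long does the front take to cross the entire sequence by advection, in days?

0.479

With flow normal to the layers, continuity requires the same specific discharge q through every layer.
Σ(b_i/K_i) = 12.2/13.9 + 1.78/2.09 + 5.75/347 + 12.0/485 = 1.771 d.
q = Δh / Σ(b_i/K_i) = 19.3 / 1.771 = 10.90 m/day.
In each layer the seepage velocity is v_i = q/n_i, so the layer transit time is t_i = b_i·n_i / q:
  layer 1 (medium sand): t_1 = 12.2 × 0.25 / 10.90 = 0.2798 d
  layer 2 (weathered basalt): t_2 = 1.78 × 0.14 / 10.90 = 0.02286 d
  layer 3 (clean gravel): t_3 = 5.75 × 0.25 / 10.90 = 0.1319 d
  layer 4 (karst limestone): t_4 = 12.0 × 0.04 / 10.90 = 0.04404 d
Total t = Σ t_i = 0.4786 days.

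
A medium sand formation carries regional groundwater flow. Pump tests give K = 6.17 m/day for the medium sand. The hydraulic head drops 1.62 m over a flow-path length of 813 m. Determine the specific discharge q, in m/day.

0.0123

Hydraulic gradient i = Δh / L = 1.62 / 813 = 0.001993.
Specific discharge q = K · i = 6.170 × 0.001993 = 0.01229 m/day.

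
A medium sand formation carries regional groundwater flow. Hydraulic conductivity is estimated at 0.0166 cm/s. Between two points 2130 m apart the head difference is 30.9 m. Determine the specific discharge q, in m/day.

Convert K: 0.0166 cm/s × 864 = 14.34 m/day.
Hydraulic gradient i = Δh / L = 30.9 / 2130 = 0.01451.
Specific discharge q = K · i = 14.34 × 0.01451 = 0.2081 m/day.

0.208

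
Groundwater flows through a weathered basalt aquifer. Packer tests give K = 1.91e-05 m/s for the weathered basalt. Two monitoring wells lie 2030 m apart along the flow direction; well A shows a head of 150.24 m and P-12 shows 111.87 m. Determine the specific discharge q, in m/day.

Convert K: 1.91e-05 m/s × 86400 = 1.650 m/day.
Hydraulic gradient i = (150.24 − 111.87) / 2030 = 38.37 / 2030 = 0.01890.
Specific discharge q = K · i = 1.650 × 0.01890 = 0.03119 m/day.

0.0312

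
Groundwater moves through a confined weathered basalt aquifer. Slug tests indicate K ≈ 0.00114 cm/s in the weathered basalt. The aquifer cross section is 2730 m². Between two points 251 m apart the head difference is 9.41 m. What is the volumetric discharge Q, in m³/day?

Convert K: 0.00114 cm/s × 864 = 0.9850 m/day.
Hydraulic gradient i = Δh / L = 9.41 / 251 = 0.03749.
Darcy's law: Q = K · A · i = 0.9850 × 2730 × 0.03749 = 100.8 m³/day.

101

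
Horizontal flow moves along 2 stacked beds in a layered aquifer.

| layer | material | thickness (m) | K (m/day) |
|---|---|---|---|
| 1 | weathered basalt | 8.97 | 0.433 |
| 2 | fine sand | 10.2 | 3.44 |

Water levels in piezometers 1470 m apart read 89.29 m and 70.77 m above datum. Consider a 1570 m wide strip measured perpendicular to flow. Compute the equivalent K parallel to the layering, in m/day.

2.03

Flow is parallel to layering, so each bed carries its own Darcy discharge and the transmissivities add.
Σ(K_i·b_i) = 0.433×8.97 + 3.44×10.2 = 38.97 m²/day.
Total thickness b = 19.17 m, so K_eq = Σ(K_i·b_i)/b = 2.033 m/day.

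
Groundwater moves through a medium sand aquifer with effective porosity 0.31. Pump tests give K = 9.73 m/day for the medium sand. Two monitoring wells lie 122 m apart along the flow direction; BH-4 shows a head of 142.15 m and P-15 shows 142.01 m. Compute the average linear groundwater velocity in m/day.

Hydraulic gradient i = (142.15 − 142.01) / 122 = 0.14 / 122 = 0.001148.
Darcy flux q = K · i = 9.730 × 0.001148 = 0.01117 m/day.
Seepage velocity v = q / n_e = 0.01117 / 0.31 = 0.03602 m/day.

0.0360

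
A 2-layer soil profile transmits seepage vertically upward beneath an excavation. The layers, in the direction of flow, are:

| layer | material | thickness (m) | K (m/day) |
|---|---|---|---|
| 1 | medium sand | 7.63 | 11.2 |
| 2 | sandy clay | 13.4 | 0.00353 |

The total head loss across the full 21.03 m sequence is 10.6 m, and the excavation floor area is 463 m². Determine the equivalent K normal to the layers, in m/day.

0.00554

Flow is perpendicular to layering, so the layers act in series and the equivalent K is the thickness-weighted harmonic mean.
Total thickness L = 7.63 + 13.4 = 21.03 m.
Σ(b_i/K_i) = 7.63/11.2 + 13.4/0.00353 = 3797 d.
K_eq = L / Σ(b_i/K_i) = 21.03 / 3797 = 0.005539 m/day.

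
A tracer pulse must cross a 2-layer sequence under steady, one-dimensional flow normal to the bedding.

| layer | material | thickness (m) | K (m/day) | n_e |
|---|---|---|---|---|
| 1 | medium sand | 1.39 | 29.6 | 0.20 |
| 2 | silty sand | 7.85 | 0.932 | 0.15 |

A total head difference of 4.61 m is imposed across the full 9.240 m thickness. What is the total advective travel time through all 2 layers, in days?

With flow normal to the layers, continuity requires the same specific discharge q through every layer.
Σ(b_i/K_i) = 1.39/29.6 + 7.85/0.932 = 8.470 d.
q = Δh / Σ(b_i/K_i) = 4.61 / 8.470 = 0.5443 m/day.
In each layer the seepage velocity is v_i = q/n_i, so the layer transit time is t_i = b_i·n_i / q:
  layer 1 (medium sand): t_1 = 1.39 × 0.20 / 0.5443 = 0.5108 d
  layer 2 (silty sand): t_2 = 7.85 × 0.15 / 0.5443 = 2.163 d
Total t = Σ t_i = 2.674 days.

2.67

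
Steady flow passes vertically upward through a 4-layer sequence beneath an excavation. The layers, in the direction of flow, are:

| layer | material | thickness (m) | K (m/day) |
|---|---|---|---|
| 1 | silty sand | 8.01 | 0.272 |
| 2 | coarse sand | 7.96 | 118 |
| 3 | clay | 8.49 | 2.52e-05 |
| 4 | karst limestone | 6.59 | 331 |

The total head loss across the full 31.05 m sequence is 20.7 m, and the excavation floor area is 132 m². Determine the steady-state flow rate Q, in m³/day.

0.00811

Flow is perpendicular to layering, so the layers act in series and the equivalent K is the thickness-weighted harmonic mean.
Total thickness L = 8.01 + 7.96 + 8.49 + 6.59 = 31.05 m.
Σ(b_i/K_i) = 8.01/0.272 + 7.96/118 + 8.49/2.52e-05 + 6.59/331 = 3.369e+05 d.
K_eq = L / Σ(b_i/K_i) = 31.05 / 3.369e+05 = 9.215e-05 m/day.
Q = K_eq · A · (Δh/L) = 9.215e-05 × 132 × (20.7/31.05) = 0.008110 m³/day.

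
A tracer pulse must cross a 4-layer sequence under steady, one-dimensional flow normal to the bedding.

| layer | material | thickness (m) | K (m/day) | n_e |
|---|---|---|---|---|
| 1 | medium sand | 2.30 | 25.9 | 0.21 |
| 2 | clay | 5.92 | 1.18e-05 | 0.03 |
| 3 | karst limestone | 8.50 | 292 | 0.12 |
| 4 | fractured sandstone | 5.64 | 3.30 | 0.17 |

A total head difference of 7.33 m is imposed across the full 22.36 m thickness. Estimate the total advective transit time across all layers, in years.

With flow normal to the layers, continuity requires the same specific discharge q through every layer.
Σ(b_i/K_i) = 2.30/25.9 + 5.92/1.18e-05 + 8.50/292 + 5.64/3.30 = 5.017e+05 d.
q = Δh / Σ(b_i/K_i) = 7.33 / 5.017e+05 = 1.461e-05 m/day.
In each layer the seepage velocity is v_i = q/n_i, so the layer transit time is t_i = b_i·n_i / q:
  layer 1 (medium sand): t_1 = 2.30 × 0.21 / 1.461e-05 = 33059 d
  layer 2 (clay): t_2 = 5.92 × 0.03 / 1.461e-05 = 12156 d
  layer 3 (karst limestone): t_3 = 8.50 × 0.12 / 1.461e-05 = 69813 d
  layer 4 (fractured sandstone): t_4 = 5.64 × 0.17 / 1.461e-05 = 65624 d
Total t = Σ t_i = 1.807e+05 days = 494.6 years.

495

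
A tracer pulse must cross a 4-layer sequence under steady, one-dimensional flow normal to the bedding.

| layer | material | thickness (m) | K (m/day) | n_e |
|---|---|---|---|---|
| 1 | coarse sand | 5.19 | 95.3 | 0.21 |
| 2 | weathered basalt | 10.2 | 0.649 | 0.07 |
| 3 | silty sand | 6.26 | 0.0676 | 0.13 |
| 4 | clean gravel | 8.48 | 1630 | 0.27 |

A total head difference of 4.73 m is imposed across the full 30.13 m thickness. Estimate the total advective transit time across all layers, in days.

112

With flow normal to the layers, continuity requires the same specific discharge q through every layer.
Σ(b_i/K_i) = 5.19/95.3 + 10.2/0.649 + 6.26/0.0676 + 8.48/1630 = 108.4 d.
q = Δh / Σ(b_i/K_i) = 4.73 / 108.4 = 0.04364 m/day.
In each layer the seepage velocity is v_i = q/n_i, so the layer transit time is t_i = b_i·n_i / q:
  layer 1 (coarse sand): t_1 = 5.19 × 0.21 / 0.04364 = 24.97 d
  layer 2 (weathered basalt): t_2 = 10.2 × 0.07 / 0.04364 = 16.36 d
  layer 3 (silty sand): t_3 = 6.26 × 0.13 / 0.04364 = 18.65 d
  layer 4 (clean gravel): t_4 = 8.48 × 0.27 / 0.04364 = 52.46 d
Total t = Σ t_i = 112.4 days.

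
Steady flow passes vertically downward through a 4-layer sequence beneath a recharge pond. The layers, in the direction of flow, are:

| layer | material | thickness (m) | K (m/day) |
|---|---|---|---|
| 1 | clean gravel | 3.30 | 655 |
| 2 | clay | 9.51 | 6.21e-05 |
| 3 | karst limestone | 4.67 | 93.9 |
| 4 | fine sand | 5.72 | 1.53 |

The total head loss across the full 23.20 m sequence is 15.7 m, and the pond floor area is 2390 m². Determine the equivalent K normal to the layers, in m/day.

Flow is perpendicular to layering, so the layers act in series and the equivalent K is the thickness-weighted harmonic mean.
Total thickness L = 3.30 + 9.51 + 4.67 + 5.72 = 23.20 m.
Σ(b_i/K_i) = 3.30/655 + 9.51/6.21e-05 + 4.67/93.9 + 5.72/1.53 = 1.531e+05 d.
K_eq = L / Σ(b_i/K_i) = 23.20 / 1.531e+05 = 0.0001515 m/day.

0.000151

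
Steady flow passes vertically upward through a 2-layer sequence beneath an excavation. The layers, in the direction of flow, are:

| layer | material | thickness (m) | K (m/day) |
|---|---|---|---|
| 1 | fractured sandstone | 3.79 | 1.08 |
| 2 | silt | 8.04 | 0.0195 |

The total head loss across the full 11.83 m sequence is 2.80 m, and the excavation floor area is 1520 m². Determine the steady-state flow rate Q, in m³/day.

10.2

Flow is perpendicular to layering, so the layers act in series and the equivalent K is the thickness-weighted harmonic mean.
Total thickness L = 3.79 + 8.04 = 11.83 m.
Σ(b_i/K_i) = 3.79/1.08 + 8.04/0.0195 = 415.8 d.
K_eq = L / Σ(b_i/K_i) = 11.83 / 415.8 = 0.02845 m/day.
Q = K_eq · A · (Δh/L) = 0.02845 × 1520 × (2.80/11.83) = 10.24 m³/day.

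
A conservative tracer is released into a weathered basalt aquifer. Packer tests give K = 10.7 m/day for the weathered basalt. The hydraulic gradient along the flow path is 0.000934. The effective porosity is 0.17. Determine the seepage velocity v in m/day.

Hydraulic gradient i = 0.000934.
Darcy flux q = K · i = 10.70 × 0.0009340 = 0.009994 m/day.
Seepage velocity v = q / n_e = 0.009994 / 0.17 = 0.05879 m/day.

0.0588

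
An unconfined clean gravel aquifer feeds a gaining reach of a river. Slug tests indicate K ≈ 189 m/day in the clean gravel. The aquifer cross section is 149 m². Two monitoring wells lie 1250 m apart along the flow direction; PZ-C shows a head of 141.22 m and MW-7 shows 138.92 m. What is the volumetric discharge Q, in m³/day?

Hydraulic gradient i = (141.22 − 138.92) / 1250 = 2.3 / 1250 = 0.001840.
Darcy's law: Q = K · A · i = 189.0 × 149.0 × 0.001840 = 51.82 m³/day.

51.8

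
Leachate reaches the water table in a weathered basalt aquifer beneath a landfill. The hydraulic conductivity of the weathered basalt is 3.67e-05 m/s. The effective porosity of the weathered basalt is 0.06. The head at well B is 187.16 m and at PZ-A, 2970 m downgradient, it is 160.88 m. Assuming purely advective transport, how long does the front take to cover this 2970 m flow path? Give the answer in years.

Convert K: 3.67e-05 m/s × 86400 = 3.171 m/day.
Hydraulic gradient i = (187.16 − 160.88) / 2970 = 26.28 / 2970 = 0.008848.
Darcy flux q = K · i = 3.171 × 0.008848 = 0.02806 m/day.
Seepage velocity v = q / n_e = 0.02806 / 0.06 = 0.4676 m/day.
Travel time t = L / v = 2970 / 0.4676 = 6351 days = 17.39 years.

17.4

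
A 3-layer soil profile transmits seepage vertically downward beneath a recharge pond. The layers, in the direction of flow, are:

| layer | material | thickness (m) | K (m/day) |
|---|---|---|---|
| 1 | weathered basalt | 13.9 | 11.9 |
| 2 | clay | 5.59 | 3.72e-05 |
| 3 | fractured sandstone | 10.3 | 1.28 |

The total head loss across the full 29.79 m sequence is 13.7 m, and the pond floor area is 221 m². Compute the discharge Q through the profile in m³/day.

0.0201

Flow is perpendicular to layering, so the layers act in series and the equivalent K is the thickness-weighted harmonic mean.
Total thickness L = 13.9 + 5.59 + 10.3 = 29.79 m.
Σ(b_i/K_i) = 13.9/11.9 + 5.59/3.72e-05 + 10.3/1.28 = 1.503e+05 d.
K_eq = L / Σ(b_i/K_i) = 29.79 / 1.503e+05 = 0.0001982 m/day.
Q = K_eq · A · (Δh/L) = 0.0001982 × 221 × (13.7/29.79) = 0.02015 m³/day.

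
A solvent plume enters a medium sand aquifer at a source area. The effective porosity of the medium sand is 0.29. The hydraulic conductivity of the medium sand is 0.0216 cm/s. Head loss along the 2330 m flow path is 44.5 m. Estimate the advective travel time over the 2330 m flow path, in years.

Convert K: 0.0216 cm/s × 864 = 18.66 m/day.
Hydraulic gradient i = Δh / L = 44.5 / 2330 = 0.01910.
Darcy flux q = K · i = 18.66 × 0.01910 = 0.3564 m/day.
Seepage velocity v = q / n_e = 0.3564 / 0.29 = 1.229 m/day.
Travel time t = L / v = 2330 / 1.229 = 1896 days = 5.190 years.

5.19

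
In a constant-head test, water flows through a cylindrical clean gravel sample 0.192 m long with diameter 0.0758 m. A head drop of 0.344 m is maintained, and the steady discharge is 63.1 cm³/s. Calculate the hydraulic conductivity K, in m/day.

Cross-sectional area A = π·(d/2)² = π × (0.0758/2)² = 0.004513 m².
Convert discharge: 63.1 cm³/s = 6.310e-05 m³/s.
Darcy's law rearranged: K = Q·L / (A·Δh) = 6.310e-05 × 0.192 / (0.004513 × 0.344) = 0.007804 m/s = 674.3 m/day.

674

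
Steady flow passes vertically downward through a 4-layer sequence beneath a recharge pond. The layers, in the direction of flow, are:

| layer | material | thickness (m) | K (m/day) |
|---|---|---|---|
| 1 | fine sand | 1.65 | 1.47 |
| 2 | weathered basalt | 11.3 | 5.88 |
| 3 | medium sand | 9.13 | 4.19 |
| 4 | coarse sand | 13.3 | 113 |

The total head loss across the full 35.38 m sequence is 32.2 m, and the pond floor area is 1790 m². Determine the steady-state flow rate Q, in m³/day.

Flow is perpendicular to layering, so the layers act in series and the equivalent K is the thickness-weighted harmonic mean.
Total thickness L = 1.65 + 11.3 + 9.13 + 13.3 = 35.38 m.
Σ(b_i/K_i) = 1.65/1.47 + 11.3/5.88 + 9.13/4.19 + 13.3/113 = 5.341 d.
K_eq = L / Σ(b_i/K_i) = 35.38 / 5.341 = 6.624 m/day.
Q = K_eq · A · (Δh/L) = 6.624 × 1790 × (32.2/35.38) = 10792 m³/day.

10800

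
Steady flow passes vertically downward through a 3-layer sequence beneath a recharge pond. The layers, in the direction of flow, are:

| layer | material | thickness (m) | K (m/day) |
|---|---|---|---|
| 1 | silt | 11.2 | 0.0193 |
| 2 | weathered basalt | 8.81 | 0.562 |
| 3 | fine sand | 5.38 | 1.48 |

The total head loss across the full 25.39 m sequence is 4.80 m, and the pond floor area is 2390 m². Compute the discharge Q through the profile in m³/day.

Flow is perpendicular to layering, so the layers act in series and the equivalent K is the thickness-weighted harmonic mean.
Total thickness L = 11.2 + 8.81 + 5.38 = 25.39 m.
Σ(b_i/K_i) = 11.2/0.0193 + 8.81/0.562 + 5.38/1.48 = 599.6 d.
K_eq = L / Σ(b_i/K_i) = 25.39 / 599.6 = 0.04234 m/day.
Q = K_eq · A · (Δh/L) = 0.04234 × 2390 × (4.80/25.39) = 19.13 m³/day.

19.1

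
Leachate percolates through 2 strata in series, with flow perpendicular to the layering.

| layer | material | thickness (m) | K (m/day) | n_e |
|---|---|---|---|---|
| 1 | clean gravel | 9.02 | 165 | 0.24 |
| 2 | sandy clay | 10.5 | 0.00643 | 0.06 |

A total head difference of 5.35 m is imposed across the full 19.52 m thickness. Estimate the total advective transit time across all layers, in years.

With flow normal to the layers, continuity requires the same specific discharge q through every layer.
Σ(b_i/K_i) = 9.02/165 + 10.5/0.00643 = 1633 d.
q = Δh / Σ(b_i/K_i) = 5.35 / 1633 = 0.003276 m/day.
In each layer the seepage velocity is v_i = q/n_i, so the layer transit time is t_i = b_i·n_i / q:
  layer 1 (clean gravel): t_1 = 9.02 × 0.24 / 0.003276 = 660.8 d
  layer 2 (sandy clay): t_2 = 10.5 × 0.06 / 0.003276 = 192.3 d
Total t = Σ t_i = 853.1 days = 2.336 years.

2.34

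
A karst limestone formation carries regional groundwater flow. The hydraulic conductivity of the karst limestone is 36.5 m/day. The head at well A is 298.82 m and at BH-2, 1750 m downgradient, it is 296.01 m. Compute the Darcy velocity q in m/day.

Hydraulic gradient i = (298.82 − 296.01) / 1750 = 2.81 / 1750 = 0.001606.
Specific discharge q = K · i = 36.50 × 0.001606 = 0.05861 m/day.

0.0586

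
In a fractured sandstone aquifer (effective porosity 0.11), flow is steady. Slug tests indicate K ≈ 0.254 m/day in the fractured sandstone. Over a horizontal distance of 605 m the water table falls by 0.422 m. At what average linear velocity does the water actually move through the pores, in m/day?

Hydraulic gradient i = Δh / L = 0.422 / 605 = 0.0006975.
Darcy flux q = K · i = 0.2540 × 0.0006975 = 0.0001772 m/day.
Seepage velocity v = q / n_e = 0.0001772 / 0.11 = 0.001611 m/day.

0.00161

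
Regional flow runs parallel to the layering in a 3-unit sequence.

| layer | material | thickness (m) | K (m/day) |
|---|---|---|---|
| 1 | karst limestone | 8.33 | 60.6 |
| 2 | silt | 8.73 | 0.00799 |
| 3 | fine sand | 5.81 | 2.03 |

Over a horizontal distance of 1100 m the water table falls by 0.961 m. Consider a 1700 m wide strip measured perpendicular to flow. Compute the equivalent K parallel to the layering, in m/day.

22.6

Flow is parallel to layering, so each bed carries its own Darcy discharge and the transmissivities add.
Σ(K_i·b_i) = 60.6×8.33 + 0.00799×8.73 + 2.03×5.81 = 516.7 m²/day.
Total thickness b = 22.87 m, so K_eq = Σ(K_i·b_i)/b = 22.59 m/day.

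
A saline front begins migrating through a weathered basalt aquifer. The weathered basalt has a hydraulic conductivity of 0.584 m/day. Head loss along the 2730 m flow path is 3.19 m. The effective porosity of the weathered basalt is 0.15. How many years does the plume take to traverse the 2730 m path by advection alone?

Hydraulic gradient i = Δh / L = 3.19 / 2730 = 0.001168.
Darcy flux q = K · i = 0.5840 × 0.001168 = 0.0006824 m/day.
Seepage velocity v = q / n_e = 0.0006824 / 0.15 = 0.004549 m/day.
Travel time t = L / v = 2730 / 0.004549 = 6.001e+05 days = 1643 years.

1640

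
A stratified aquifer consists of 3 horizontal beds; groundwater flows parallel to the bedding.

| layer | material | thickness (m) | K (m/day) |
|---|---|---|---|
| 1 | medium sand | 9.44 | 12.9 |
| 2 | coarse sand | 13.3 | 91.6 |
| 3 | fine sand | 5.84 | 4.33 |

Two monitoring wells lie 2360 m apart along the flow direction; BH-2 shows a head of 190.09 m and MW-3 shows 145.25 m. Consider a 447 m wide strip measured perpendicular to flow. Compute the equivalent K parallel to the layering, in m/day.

Flow is parallel to layering, so each bed carries its own Darcy discharge and the transmissivities add.
Σ(K_i·b_i) = 12.9×9.44 + 91.6×13.3 + 4.33×5.84 = 1365 m²/day.
Total thickness b = 28.58 m, so K_eq = Σ(K_i·b_i)/b = 47.77 m/day.

47.8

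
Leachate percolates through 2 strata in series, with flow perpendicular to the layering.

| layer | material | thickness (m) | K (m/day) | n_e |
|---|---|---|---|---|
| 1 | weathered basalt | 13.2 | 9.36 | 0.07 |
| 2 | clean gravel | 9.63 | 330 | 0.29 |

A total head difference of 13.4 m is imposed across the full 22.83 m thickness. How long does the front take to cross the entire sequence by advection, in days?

With flow normal to the layers, continuity requires the same specific discharge q through every layer.
Σ(b_i/K_i) = 13.2/9.36 + 9.63/330 = 1.439 d.
q = Δh / Σ(b_i/K_i) = 13.4 / 1.439 = 9.309 m/day.
In each layer the seepage velocity is v_i = q/n_i, so the layer transit time is t_i = b_i·n_i / q:
  layer 1 (weathered basalt): t_1 = 13.2 × 0.07 / 9.309 = 0.09926 d
  layer 2 (clean gravel): t_2 = 9.63 × 0.29 / 9.309 = 0.3000 d
Total t = Σ t_i = 0.3993 days.

0.399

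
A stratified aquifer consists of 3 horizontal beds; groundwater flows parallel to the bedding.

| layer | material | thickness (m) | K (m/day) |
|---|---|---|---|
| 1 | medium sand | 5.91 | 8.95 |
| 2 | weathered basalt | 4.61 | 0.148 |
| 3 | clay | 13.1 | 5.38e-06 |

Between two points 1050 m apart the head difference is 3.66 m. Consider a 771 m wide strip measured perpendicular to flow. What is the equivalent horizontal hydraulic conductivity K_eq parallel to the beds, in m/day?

Flow is parallel to layering, so each bed carries its own Darcy discharge and the transmissivities add.
Σ(K_i·b_i) = 8.95×5.91 + 0.148×4.61 + 5.38e-06×13.1 = 53.58 m²/day.
Total thickness b = 23.62 m, so K_eq = Σ(K_i·b_i)/b = 2.268 m/day.

2.27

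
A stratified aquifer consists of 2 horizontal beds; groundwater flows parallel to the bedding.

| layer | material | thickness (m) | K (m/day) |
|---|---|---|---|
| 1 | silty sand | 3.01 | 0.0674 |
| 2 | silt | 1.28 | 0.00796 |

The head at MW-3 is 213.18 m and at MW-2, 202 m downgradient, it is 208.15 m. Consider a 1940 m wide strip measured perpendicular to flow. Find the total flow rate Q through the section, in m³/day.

Flow is parallel to layering, so each bed carries its own Darcy discharge and the transmissivities add.
Σ(K_i·b_i) = 0.0674×3.01 + 0.00796×1.28 = 0.2131 m²/day.
Hydraulic gradient i = (213.18 − 208.15) / 202 = 5.03 / 202 = 0.02490.
Q = Σ(K_i·b_i) · W · i = 0.2131 × 1940 × 0.02490 = 10.29 m³/day.

10.3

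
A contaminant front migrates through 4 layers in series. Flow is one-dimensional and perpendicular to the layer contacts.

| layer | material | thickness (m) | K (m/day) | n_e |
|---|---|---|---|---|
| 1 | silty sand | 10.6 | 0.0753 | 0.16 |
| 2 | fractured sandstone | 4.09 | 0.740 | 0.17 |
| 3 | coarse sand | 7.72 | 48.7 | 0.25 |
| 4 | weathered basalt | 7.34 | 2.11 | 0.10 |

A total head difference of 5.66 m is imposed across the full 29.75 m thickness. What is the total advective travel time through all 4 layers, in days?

With flow normal to the layers, continuity requires the same specific discharge q through every layer.
Σ(b_i/K_i) = 10.6/0.0753 + 4.09/0.740 + 7.72/48.7 + 7.34/2.11 = 149.9 d.
q = Δh / Σ(b_i/K_i) = 5.66 / 149.9 = 0.03775 m/day.
In each layer the seepage velocity is v_i = q/n_i, so the layer transit time is t_i = b_i·n_i / q:
  layer 1 (silty sand): t_1 = 10.6 × 0.16 / 0.03775 = 44.93 d
  layer 2 (fractured sandstone): t_2 = 4.09 × 0.17 / 0.03775 = 18.42 d
  layer 3 (coarse sand): t_3 = 7.72 × 0.25 / 0.03775 = 51.13 d
  layer 4 (weathered basalt): t_4 = 7.34 × 0.10 / 0.03775 = 19.44 d
Total t = Σ t_i = 133.9 days.

134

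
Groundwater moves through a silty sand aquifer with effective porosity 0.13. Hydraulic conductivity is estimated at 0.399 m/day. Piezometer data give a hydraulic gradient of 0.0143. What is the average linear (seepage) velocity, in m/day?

Hydraulic gradient i = 0.0143.
Darcy flux q = K · i = 0.3990 × 0.01430 = 0.005706 m/day.
Seepage velocity v = q / n_e = 0.005706 / 0.13 = 0.04389 m/day.

0.0439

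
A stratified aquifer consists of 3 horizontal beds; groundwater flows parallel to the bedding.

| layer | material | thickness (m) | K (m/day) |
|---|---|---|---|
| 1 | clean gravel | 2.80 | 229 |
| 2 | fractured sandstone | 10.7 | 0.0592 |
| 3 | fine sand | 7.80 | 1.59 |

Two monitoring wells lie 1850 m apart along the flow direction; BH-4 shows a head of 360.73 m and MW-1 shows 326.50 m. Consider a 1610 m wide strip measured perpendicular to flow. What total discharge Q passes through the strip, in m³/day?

Flow is parallel to layering, so each bed carries its own Darcy discharge and the transmissivities add.
Σ(K_i·b_i) = 229×2.80 + 0.0592×10.7 + 1.59×7.80 = 654.2 m²/day.
Hydraulic gradient i = (360.73 − 326.50) / 1850 = 34.23 / 1850 = 0.01850.
Q = Σ(K_i·b_i) · W · i = 654.2 × 1610 × 0.01850 = 19489 m³/day.

19500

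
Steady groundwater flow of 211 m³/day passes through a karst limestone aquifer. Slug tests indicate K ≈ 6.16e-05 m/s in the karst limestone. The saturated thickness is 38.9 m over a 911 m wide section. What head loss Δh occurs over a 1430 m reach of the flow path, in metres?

Convert K: 6.16e-05 m/s × 86400 = 5.322 m/day.
Cross-sectional area A = 911 × 38.9 = 35438 m².
From Q = K·A·i, i = Q / (K·A) = 211 / (5.322 × 35438) = 0.001119.
Head loss Δh = i · L = 0.001119 × 1430 = 1.600 m.

1.60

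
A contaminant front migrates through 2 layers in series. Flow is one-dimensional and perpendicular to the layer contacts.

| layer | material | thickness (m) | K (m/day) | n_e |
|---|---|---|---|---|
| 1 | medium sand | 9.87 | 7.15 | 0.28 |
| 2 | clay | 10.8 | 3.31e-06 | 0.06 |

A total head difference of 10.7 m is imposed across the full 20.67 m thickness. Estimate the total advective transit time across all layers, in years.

2850

With flow normal to the layers, continuity requires the same specific discharge q through every layer.
Σ(b_i/K_i) = 9.87/7.15 + 10.8/3.31e-06 = 3.263e+06 d.
q = Δh / Σ(b_i/K_i) = 10.7 / 3.263e+06 = 3.279e-06 m/day.
In each layer the seepage velocity is v_i = q/n_i, so the layer transit time is t_i = b_i·n_i / q:
  layer 1 (medium sand): t_1 = 9.87 × 0.28 / 3.279e-06 = 8.427e+05 d
  layer 2 (clay): t_2 = 10.8 × 0.06 / 3.279e-06 = 1.976e+05 d
Total t = Σ t_i = 1.040e+06 days = 2848 years.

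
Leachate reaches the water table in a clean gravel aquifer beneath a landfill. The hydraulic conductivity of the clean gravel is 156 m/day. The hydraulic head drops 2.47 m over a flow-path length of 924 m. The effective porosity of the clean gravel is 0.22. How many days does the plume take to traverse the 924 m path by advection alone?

487

Hydraulic gradient i = Δh / L = 2.47 / 924 = 0.002673.
Darcy flux q = K · i = 156.0 × 0.002673 = 0.4170 m/day.
Seepage velocity v = q / n_e = 0.4170 / 0.22 = 1.896 m/day.
Travel time t = L / v = 924 / 1.896 = 487.5 days.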